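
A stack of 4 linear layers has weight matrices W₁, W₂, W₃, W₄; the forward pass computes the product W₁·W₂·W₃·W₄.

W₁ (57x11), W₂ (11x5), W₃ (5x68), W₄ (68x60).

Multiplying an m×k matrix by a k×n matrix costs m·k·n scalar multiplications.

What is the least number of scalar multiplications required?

Adjacent pairs: W₁W₂ = 57·11·5 = 3135; W₂W₃ = 11·5·68 = 3740; W₃W₄ = 5·68·60 = 20400.
Length 3: W₁..W₃: k=1: 0+3740+57·11·68=46376; k=2: 3135+0+57·5·68=22515 → min 22515 | W₂..W₄: k=2: 0+20400+11·5·60=23700; k=3: 3740+0+11·68·60=48620 → min 23700.
Length 4: W₁..W₄: k=1: 0+23700+57·11·60=61320; k=2: 3135+20400+57·5·60=40635; k=3: 22515+0+57·68·60=255075 → min 40635.
Optimal order: ((W₁·W₂)·(W₃·W₄)) with cost 40635.

40635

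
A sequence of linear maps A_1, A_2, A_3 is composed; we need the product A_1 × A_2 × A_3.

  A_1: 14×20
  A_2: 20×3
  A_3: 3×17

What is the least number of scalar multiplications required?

Order (A_1 × (A_2 × A_3)): (A_2 × A_3): 20×3 by 3×17 → 20×17, cost 20·3·17 = 1020; (A_1 × (A_2 × A_3)): 14×20 by 20×17 → 14×17, cost 14·20·17 = 4760; cumulative 5780. Total 5780.
Order ((A_1 × A_2) × A_3): (A_1 × A_2): 14×20 by 20×3 → 14×3, cost 14·20·3 = 840; ((A_1 × A_2) × A_3): 14×3 by 3×17 → 14×17, cost 14·3·17 = 714; cumulative 1554. Total 1554.
Minimum: 1554.

1554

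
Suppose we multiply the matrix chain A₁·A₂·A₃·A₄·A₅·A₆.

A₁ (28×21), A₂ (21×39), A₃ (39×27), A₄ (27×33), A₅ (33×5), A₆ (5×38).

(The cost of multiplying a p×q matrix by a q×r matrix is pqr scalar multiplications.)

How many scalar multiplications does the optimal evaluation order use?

22075

Adjacent pairs: A₁A₂ = 28·21·39 = 22932; A₂A₃ = 21·39·27 = 22113; A₃A₄ = 39·27·33 = 34749; A₄A₅ = 27·33·5 = 4455; A₅A₆ = 33·5·38 = 6270.
Length 3: A₁..A₃: k=1: 0+22113+28·21·27=37989; k=2: 22932+0+28·39·27=52416 → min 37989 | A₂..A₄: k=2: 0+34749+21·39·33=61776; k=3: 22113+0+21·27·33=40824 → min 40824 | A₃..A₅: k=3: 0+4455+39·27·5=9720; k=4: 34749+0+39·33·5=41184 → min 9720 | A₄..A₆: k=4: 0+6270+27·33·38=40128; k=5: 4455+0+27·5·38=9585 → min 9585.
Length 4: A₁..A₄: k=1: 0+40824+28·21·33=60228; k=2: 22932+34749+28·39·33=93717; k=3: 37989+0+28·27·33=62937 → min 60228 | A₂..A₅: k=2: 0+9720+21·39·5=13815; k=3: 22113+4455+21·27·5=29403; k=4: 40824+0+21·33·5=44289 → min 13815 | A₃..A₆: k=3: 0+9585+39·27·38=49599; k=4: 34749+6270+39·33·38=89925; k=5: 9720+0+39·5·38=17130 → min 17130.
Length 5: A₁..A₅: k=1: 0+13815+28·21·5=16755; k=2: 22932+9720+28·39·5=38112; k=3: 37989+4455+28·27·5=46224; k=4: 60228+0+28·33·5=64848 → min 16755 | A₂..A₆: k=2: 0+17130+21·39·38=48252; k=3: 22113+9585+21·27·38=53244; k=4: 40824+6270+21·33·38=73428; k=5: 13815+0+21·5·38=17805 → min 17805.
Length 6: A₁..A₆: k=1: 0+17805+28·21·38=40149; k=2: 22932+17130+28·39·38=81558; k=3: 37989+9585+28·27·38=76302; k=4: 60228+6270+28·33·38=101610; k=5: 16755+0+28·5·38=22075 → min 22075.
Optimal order: ((A₁·(A₂·(A₃·(A₄·A₅))))·A₆) with cost 22075.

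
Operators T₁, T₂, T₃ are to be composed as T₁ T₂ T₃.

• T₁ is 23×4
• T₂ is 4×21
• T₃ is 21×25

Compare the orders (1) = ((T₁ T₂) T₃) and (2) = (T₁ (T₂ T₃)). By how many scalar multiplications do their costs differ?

Order (1) = ((T₁ T₂) T₃): (T₁ T₂): 23×4 by 4×21 → 23×21, cost 23·4·21 = 1932; ((T₁ T₂) T₃): 23×21 by 21×25 → 23×25, cost 23·21·25 = 12075; cumulative 14007. Total 14007.
Order (2) = (T₁ (T₂ T₃)): (T₂ T₃): 4×21 by 21×25 → 4×25, cost 4·21·25 = 2100; (T₁ (T₂ T₃)): 23×4 by 4×25 → 23×25, cost 23·4·25 = 2300; cumulative 4400. Total 4400.
Difference: |14007 − 4400| = 9607.

9607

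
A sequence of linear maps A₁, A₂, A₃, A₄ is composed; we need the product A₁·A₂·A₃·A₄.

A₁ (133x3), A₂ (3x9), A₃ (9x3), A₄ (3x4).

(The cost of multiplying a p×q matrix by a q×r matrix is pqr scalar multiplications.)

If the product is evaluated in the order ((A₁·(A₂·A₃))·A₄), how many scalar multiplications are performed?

(A₂·A₃): 3×9 by 9×3 → 3×3, cost 3·9·3 = 81
(A₁·(A₂·A₃)): 133×3 by 3×3 → 133×3, cost 133·3·3 = 1197; cumulative 1278
((A₁·(A₂·A₃))·A₄): 133×3 by 3×4 → 133×4, cost 133·3·4 = 1596; cumulative 2874
Total: 2874 scalar multiplications.

2874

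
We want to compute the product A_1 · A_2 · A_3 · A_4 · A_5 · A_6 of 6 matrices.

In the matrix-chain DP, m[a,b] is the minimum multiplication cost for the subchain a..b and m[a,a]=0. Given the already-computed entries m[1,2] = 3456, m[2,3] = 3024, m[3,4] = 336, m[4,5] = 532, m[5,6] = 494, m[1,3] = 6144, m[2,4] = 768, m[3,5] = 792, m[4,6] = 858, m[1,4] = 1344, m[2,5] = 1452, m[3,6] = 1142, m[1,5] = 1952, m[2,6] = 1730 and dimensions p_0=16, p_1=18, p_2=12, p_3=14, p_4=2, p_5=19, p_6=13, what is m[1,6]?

m[1,6] = min over k∈[1,5] of m[1,k]+m[k+1,6]+p_{0}·p_k·p_{6}.
k=1: 0 + 1730 + 16·18·13 = 5474; k=2: 3456 + 1142 + 16·12·13 = 7094; k=3: 6144 + 858 + 16·14·13 = 9914; k=4: 1344 + 494 + 16·2·13 = 2254; k=5: 1952 + 0 + 16·19·13 = 5904.
Minimum: 2254 at k=4.

2254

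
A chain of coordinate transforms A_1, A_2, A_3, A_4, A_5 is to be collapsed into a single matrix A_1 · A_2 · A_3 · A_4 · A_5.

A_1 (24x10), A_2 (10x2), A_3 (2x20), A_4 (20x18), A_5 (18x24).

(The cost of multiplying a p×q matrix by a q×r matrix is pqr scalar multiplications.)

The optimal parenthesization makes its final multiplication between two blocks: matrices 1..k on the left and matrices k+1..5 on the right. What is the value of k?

Adjacent pairs: A_1A_2 = 24·10·2 = 480; A_2A_3 = 10·2·20 = 400; A_3A_4 = 2·20·18 = 720; A_4A_5 = 20·18·24 = 8640.
Length 3: A_1..A_3: k=1: 0+400+24·10·20=5200; k=2: 480+0+24·2·20=1440 → min 1440 | A_2..A_4: k=2: 0+720+10·2·18=1080; k=3: 400+0+10·20·18=4000 → min 1080 | A_3..A_5: k=3: 0+8640+2·20·24=9600; k=4: 720+0+2·18·24=1584 → min 1584.
Length 4: A_1..A_4: k=1: 0+1080+24·10·18=5400; k=2: 480+720+24·2·18=2064; k=3: 1440+0+24·20·18=10080 → min 2064 | A_2..A_5: k=2: 0+1584+10·2·24=2064; k=3: 400+8640+10·20·24=13840; k=4: 1080+0+10·18·24=5400 → min 2064.
Top-level splits: k=1: (A_1..A_1)·(A_2..A_5) → 0+2064+24·10·24 = 7824; k=2: (A_1..A_2)·(A_3..A_5) → 480+1584+24·2·24 = 3216; k=3: (A_1..A_3)·(A_4..A_5) → 1440+8640+24·20·24 = 21600; k=4: (A_1..A_4)·(A_5..A_5) → 2064+0+24·18·24 = 12432.
Best split is after A_2, i.e. k = 2.

2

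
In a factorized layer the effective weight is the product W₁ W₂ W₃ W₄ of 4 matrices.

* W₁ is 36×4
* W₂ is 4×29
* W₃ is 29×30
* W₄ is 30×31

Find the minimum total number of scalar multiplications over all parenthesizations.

Adjacent pairs: W₁W₂ = 36·4·29 = 4176; W₂W₃ = 4·29·30 = 3480; W₃W₄ = 29·30·31 = 26970.
Length 3: W₁..W₃: k=1: 0+3480+36·4·30=7800; k=2: 4176+0+36·29·30=35496 → min 7800 | W₂..W₄: k=2: 0+26970+4·29·31=30566; k=3: 3480+0+4·30·31=7200 → min 7200.
Length 4: W₁..W₄: k=1: 0+7200+36·4·31=11664; k=2: 4176+26970+36·29·31=63510; k=3: 7800+0+36·30·31=41280 → min 11664.
Optimal order: (W₁ ((W₂ W₃) W₄)) with cost 11664.

11664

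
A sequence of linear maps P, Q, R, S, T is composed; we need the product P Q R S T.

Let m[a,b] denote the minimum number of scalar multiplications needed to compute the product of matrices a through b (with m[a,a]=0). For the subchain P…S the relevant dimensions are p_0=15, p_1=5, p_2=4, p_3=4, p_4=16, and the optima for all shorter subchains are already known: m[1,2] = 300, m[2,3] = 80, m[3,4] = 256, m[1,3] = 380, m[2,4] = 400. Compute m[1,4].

1340

m[1,4] = min over k∈[1,3] of m[1,k]+m[k+1,4]+p_{0}·p_k·p_{4}.
k=1: 0 + 400 + 15·5·16 = 1600; k=2: 300 + 256 + 15·4·16 = 1516; k=3: 380 + 0 + 15·4·16 = 1340.
Minimum: 1340 at k=3.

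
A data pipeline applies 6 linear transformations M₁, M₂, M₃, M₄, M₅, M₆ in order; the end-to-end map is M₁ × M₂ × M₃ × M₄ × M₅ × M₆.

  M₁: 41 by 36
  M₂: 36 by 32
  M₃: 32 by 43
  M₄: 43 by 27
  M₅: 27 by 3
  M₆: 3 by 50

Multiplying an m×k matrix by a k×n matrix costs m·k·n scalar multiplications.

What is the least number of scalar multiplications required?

21645

Adjacent pairs: M₁M₂ = 41·36·32 = 47232; M₂M₃ = 36·32·43 = 49536; M₃M₄ = 32·43·27 = 37152; M₄M₅ = 43·27·3 = 3483; M₅M₆ = 27·3·50 = 4050.
Length 3: M₁..M₃: k=1: 0+49536+41·36·43=113004; k=2: 47232+0+41·32·43=103648 → min 103648 | M₂..M₄: k=2: 0+37152+36·32·27=68256; k=3: 49536+0+36·43·27=91332 → min 68256 | M₃..M₅: k=3: 0+3483+32·43·3=7611; k=4: 37152+0+32·27·3=39744 → min 7611 | M₄..M₆: k=4: 0+4050+43·27·50=62100; k=5: 3483+0+43·3·50=9933 → min 9933.
Length 4: M₁..M₄: k=1: 0+68256+41·36·27=108108; k=2: 47232+37152+41·32·27=119808; k=3: 103648+0+41·43·27=151249 → min 108108 | M₂..M₅: k=2: 0+7611+36·32·3=11067; k=3: 49536+3483+36·43·3=57663; k=4: 68256+0+36·27·3=71172 → min 11067 | M₃..M₆: k=3: 0+9933+32·43·50=78733; k=4: 37152+4050+32·27·50=84402; k=5: 7611+0+32·3·50=12411 → min 12411.
Length 5: M₁..M₅: k=1: 0+11067+41·36·3=15495; k=2: 47232+7611+41·32·3=58779; k=3: 103648+3483+41·43·3=112420; k=4: 108108+0+41·27·3=111429 → min 15495 | M₂..M₆: k=2: 0+12411+36·32·50=70011; k=3: 49536+9933+36·43·50=136869; k=4: 68256+4050+36·27·50=120906; k=5: 11067+0+36·3·50=16467 → min 16467.
Length 6: M₁..M₆: k=1: 0+16467+41·36·50=90267; k=2: 47232+12411+41·32·50=125243; k=3: 103648+9933+41·43·50=201731; k=4: 108108+4050+41·27·50=167508; k=5: 15495+0+41·3·50=21645 → min 21645.
Optimal order: ((M₁ × (M₂ × (M₃ × (M₄ × M₅)))) × M₆) with cost 21645.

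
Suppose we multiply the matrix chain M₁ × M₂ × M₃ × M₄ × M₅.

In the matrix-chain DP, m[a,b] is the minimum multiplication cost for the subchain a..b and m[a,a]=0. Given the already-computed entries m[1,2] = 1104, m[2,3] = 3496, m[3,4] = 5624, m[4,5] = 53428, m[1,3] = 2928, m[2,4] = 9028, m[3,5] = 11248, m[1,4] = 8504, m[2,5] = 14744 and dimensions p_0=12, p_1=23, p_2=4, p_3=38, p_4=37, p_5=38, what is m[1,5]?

m[1,5] = min over k∈[1,4] of m[1,k]+m[k+1,5]+p_{0}·p_k·p_{5}.
k=1: 0 + 14744 + 12·23·38 = 25232; k=2: 1104 + 11248 + 12·4·38 = 14176; k=3: 2928 + 53428 + 12·38·38 = 73684; k=4: 8504 + 0 + 12·37·38 = 25376.
Minimum: 14176 at k=2.

14176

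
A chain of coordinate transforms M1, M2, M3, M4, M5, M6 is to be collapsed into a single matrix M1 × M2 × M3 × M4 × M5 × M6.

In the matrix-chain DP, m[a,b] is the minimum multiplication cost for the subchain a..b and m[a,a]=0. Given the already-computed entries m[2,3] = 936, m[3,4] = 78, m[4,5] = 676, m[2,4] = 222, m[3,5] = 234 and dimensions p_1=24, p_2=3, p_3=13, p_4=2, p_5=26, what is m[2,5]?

1470

m[2,5] = min over k∈[2,4] of m[2,k]+m[k+1,5]+p_{1}·p_k·p_{5}.
k=2: 0 + 234 + 24·3·26 = 2106; k=3: 936 + 676 + 24·13·26 = 9724; k=4: 222 + 0 + 24·2·26 = 1470.
Minimum: 1470 at k=4.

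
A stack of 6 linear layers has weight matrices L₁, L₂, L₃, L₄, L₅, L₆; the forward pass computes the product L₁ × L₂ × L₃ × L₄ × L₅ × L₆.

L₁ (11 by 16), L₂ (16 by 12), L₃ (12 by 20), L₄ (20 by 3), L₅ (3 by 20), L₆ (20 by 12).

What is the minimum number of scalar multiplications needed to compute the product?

2940

Adjacent pairs: L₁L₂ = 11·16·12 = 2112; L₂L₃ = 16·12·20 = 3840; L₃L₄ = 12·20·3 = 720; L₄L₅ = 20·3·20 = 1200; L₅L₆ = 3·20·12 = 720.
Length 3: L₁..L₃: k=1: 0+3840+11·16·20=7360; k=2: 2112+0+11·12·20=4752 → min 4752 | L₂..L₄: k=2: 0+720+16·12·3=1296; k=3: 3840+0+16·20·3=4800 → min 1296 | L₃..L₅: k=3: 0+1200+12·20·20=6000; k=4: 720+0+12·3·20=1440 → min 1440 | L₄..L₆: k=4: 0+720+20·3·12=1440; k=5: 1200+0+20·20·12=6000 → min 1440.
Length 4: L₁..L₄: k=1: 0+1296+11·16·3=1824; k=2: 2112+720+11·12·3=3228; k=3: 4752+0+11·20·3=5412 → min 1824 | L₂..L₅: k=2: 0+1440+16·12·20=5280; k=3: 3840+1200+16·20·20=11440; k=4: 1296+0+16·3·20=2256 → min 2256 | L₃..L₆: k=3: 0+1440+12·20·12=4320; k=4: 720+720+12·3·12=1872; k=5: 1440+0+12·20·12=4320 → min 1872.
Length 5: L₁..L₅: k=1: 0+2256+11·16·20=5776; k=2: 2112+1440+11·12·20=6192; k=3: 4752+1200+11·20·20=10352; k=4: 1824+0+11·3·20=2484 → min 2484 | L₂..L₆: k=2: 0+1872+16·12·12=4176; k=3: 3840+1440+16·20·12=9120; k=4: 1296+720+16·3·12=2592; k=5: 2256+0+16·20·12=6096 → min 2592.
Length 6: L₁..L₆: k=1: 0+2592+11·16·12=4704; k=2: 2112+1872+11·12·12=5568; k=3: 4752+1440+11·20·12=8832; k=4: 1824+720+11·3·12=2940; k=5: 2484+0+11·20·12=5124 → min 2940.
Optimal order: ((L₁ × (L₂ × (L₃ × L₄))) × (L₅ × L₆)) with cost 2940.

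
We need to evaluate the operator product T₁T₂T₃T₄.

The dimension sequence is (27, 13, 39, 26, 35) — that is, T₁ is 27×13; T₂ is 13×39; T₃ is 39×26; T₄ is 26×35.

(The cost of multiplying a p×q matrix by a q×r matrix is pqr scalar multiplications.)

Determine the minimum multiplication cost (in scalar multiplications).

37297

Adjacent pairs: T₁T₂ = 27·13·39 = 13689; T₂T₃ = 13·39·26 = 13182; T₃T₄ = 39·26·35 = 35490.
Length 3: T₁..T₃: k=1: 0+13182+27·13·26=22308; k=2: 13689+0+27·39·26=41067 → min 22308 | T₂..T₄: k=2: 0+35490+13·39·35=53235; k=3: 13182+0+13·26·35=25012 → min 25012.
Length 4: T₁..T₄: k=1: 0+25012+27·13·35=37297; k=2: 13689+35490+27·39·35=86034; k=3: 22308+0+27·26·35=46878 → min 37297.
Optimal order: (T₁((T₂T₃)T₄)) with cost 37297.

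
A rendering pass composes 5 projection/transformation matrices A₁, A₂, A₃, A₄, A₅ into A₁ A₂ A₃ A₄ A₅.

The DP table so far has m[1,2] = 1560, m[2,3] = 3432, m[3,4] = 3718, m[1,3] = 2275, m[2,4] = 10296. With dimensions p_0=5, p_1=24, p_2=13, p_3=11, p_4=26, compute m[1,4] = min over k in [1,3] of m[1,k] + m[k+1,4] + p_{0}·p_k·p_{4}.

m[1,4] = min over k∈[1,3] of m[1,k]+m[k+1,4]+p_{0}·p_k·p_{4}.
k=1: 0 + 10296 + 5·24·26 = 13416; k=2: 1560 + 3718 + 5·13·26 = 6968; k=3: 2275 + 0 + 5·11·26 = 3705.
Minimum: 3705 at k=3.

3705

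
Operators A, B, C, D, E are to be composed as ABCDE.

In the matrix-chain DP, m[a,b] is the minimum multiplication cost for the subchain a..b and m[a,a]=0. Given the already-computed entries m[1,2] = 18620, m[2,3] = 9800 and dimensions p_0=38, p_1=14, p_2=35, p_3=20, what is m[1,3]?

m[1,3] = min over k∈[1,2] of m[1,k]+m[k+1,3]+p_{0}·p_k·p_{3}.
k=1: 0 + 9800 + 38·14·20 = 20440; k=2: 18620 + 0 + 38·35·20 = 45220.
Minimum: 20440 at k=1.

20440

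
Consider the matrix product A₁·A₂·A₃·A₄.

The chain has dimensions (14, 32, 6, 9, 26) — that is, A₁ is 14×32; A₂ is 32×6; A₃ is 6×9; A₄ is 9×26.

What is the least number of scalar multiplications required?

6276

Adjacent pairs: A₁A₂ = 14·32·6 = 2688; A₂A₃ = 32·6·9 = 1728; A₃A₄ = 6·9·26 = 1404.
Length 3: A₁..A₃: k=1: 0+1728+14·32·9=5760; k=2: 2688+0+14·6·9=3444 → min 3444 | A₂..A₄: k=2: 0+1404+32·6·26=6396; k=3: 1728+0+32·9·26=9216 → min 6396.
Length 4: A₁..A₄: k=1: 0+6396+14·32·26=18044; k=2: 2688+1404+14·6·26=6276; k=3: 3444+0+14·9·26=6720 → min 6276.
Optimal order: ((A₁·A₂)·(A₃·A₄)) with cost 6276.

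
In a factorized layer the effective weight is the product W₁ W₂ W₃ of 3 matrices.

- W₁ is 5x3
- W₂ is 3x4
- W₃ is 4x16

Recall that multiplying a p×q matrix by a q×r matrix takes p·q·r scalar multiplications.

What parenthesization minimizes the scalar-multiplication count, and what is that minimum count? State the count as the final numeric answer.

380

(W₁ (W₂ W₃)): cost 432.
((W₁ W₂) W₃): cost 380.
Optimal: ((W₁ W₂) W₃) with cost 380.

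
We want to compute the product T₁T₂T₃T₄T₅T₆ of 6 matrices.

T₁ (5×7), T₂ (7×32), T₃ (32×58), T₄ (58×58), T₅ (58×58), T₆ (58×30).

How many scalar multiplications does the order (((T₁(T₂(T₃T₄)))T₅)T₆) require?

148190

(T₃T₄): 32×58 by 58×58 → 32×58, cost 32·58·58 = 107648
(T₂(T₃T₄)): 7×32 by 32×58 → 7×58, cost 7·32·58 = 12992; cumulative 120640
(T₁(T₂(T₃T₄))): 5×7 by 7×58 → 5×58, cost 5·7·58 = 2030; cumulative 122670
((T₁(T₂(T₃T₄)))T₅): 5×58 by 58×58 → 5×58, cost 5·58·58 = 16820; cumulative 139490
(((T₁(T₂(T₃T₄)))T₅)T₆): 5×58 by 58×30 → 5×30, cost 5·58·30 = 8700; cumulative 148190
Total: 148190 scalar multiplications.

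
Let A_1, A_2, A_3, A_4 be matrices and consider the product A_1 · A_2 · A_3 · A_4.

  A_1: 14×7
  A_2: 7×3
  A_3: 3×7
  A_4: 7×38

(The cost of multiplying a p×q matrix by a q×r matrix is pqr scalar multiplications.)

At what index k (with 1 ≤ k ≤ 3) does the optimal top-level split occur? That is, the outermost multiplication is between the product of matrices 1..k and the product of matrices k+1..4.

2

Adjacent pairs: A_1A_2 = 14·7·3 = 294; A_2A_3 = 7·3·7 = 147; A_3A_4 = 3·7·38 = 798.
Length 3: A_1..A_3: k=1: 0+147+14·7·7=833; k=2: 294+0+14·3·7=588 → min 588 | A_2..A_4: k=2: 0+798+7·3·38=1596; k=3: 147+0+7·7·38=2009 → min 1596.
Top-level splits: k=1: (A_1..A_1)·(A_2..A_4) → 0+1596+14·7·38 = 5320; k=2: (A_1..A_2)·(A_3..A_4) → 294+798+14·3·38 = 2688; k=3: (A_1..A_3)·(A_4..A_4) → 588+0+14·7·38 = 4312.
Best split is after A_2, i.e. k = 2.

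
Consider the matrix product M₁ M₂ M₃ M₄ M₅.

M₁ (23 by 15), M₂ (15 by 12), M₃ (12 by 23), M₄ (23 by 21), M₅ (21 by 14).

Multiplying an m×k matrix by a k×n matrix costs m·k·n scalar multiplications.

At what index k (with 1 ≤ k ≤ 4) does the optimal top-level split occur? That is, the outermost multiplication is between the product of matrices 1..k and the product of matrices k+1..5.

Adjacent pairs: M₁M₂ = 23·15·12 = 4140; M₂M₃ = 15·12·23 = 4140; M₃M₄ = 12·23·21 = 5796; M₄M₅ = 23·21·14 = 6762.
Length 3: M₁..M₃: k=1: 0+4140+23·15·23=12075; k=2: 4140+0+23·12·23=10488 → min 10488 | M₂..M₄: k=2: 0+5796+15·12·21=9576; k=3: 4140+0+15·23·21=11385 → min 9576 | M₃..M₅: k=3: 0+6762+12·23·14=10626; k=4: 5796+0+12·21·14=9324 → min 9324.
Length 4: M₁..M₄: k=1: 0+9576+23·15·21=16821; k=2: 4140+5796+23·12·21=15732; k=3: 10488+0+23·23·21=21597 → min 15732 | M₂..M₅: k=2: 0+9324+15·12·14=11844; k=3: 4140+6762+15·23·14=15732; k=4: 9576+0+15·21·14=13986 → min 11844.
Top-level splits: k=1: (M₁..M₁)·(M₂..M₅) → 0+11844+23·15·14 = 16674; k=2: (M₁..M₂)·(M₃..M₅) → 4140+9324+23·12·14 = 17328; k=3: (M₁..M₃)·(M₄..M₅) → 10488+6762+23·23·14 = 24656; k=4: (M₁..M₄)·(M₅..M₅) → 15732+0+23·21·14 = 22494.
Best split is after M₁, i.e. k = 1.

1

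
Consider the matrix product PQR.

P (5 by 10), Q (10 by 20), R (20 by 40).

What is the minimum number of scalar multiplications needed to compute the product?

5000

Order (P(QR)): (QR): 10×20 by 20×40 → 10×40, cost 10·20·40 = 8000; (P(QR)): 5×10 by 10×40 → 5×40, cost 5·10·40 = 2000; cumulative 10000. Total 10000.
Order ((PQ)R): (PQ): 5×10 by 10×20 → 5×20, cost 5·10·20 = 1000; ((PQ)R): 5×20 by 20×40 → 5×40, cost 5·20·40 = 4000; cumulative 5000. Total 5000.
Minimum: 5000.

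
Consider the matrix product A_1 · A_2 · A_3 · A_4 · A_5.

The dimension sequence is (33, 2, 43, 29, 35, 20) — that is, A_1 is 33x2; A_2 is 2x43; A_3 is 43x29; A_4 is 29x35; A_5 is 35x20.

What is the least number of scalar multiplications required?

Adjacent pairs: A_1A_2 = 33·2·43 = 2838; A_2A_3 = 2·43·29 = 2494; A_3A_4 = 43·29·35 = 43645; A_4A_5 = 29·35·20 = 20300.
Length 3: A_1..A_3: k=1: 0+2494+33·2·29=4408; k=2: 2838+0+33·43·29=43989 → min 4408 | A_2..A_4: k=2: 0+43645+2·43·35=46655; k=3: 2494+0+2·29·35=4524 → min 4524 | A_3..A_5: k=3: 0+20300+43·29·20=45240; k=4: 43645+0+43·35·20=73745 → min 45240.
Length 4: A_1..A_4: k=1: 0+4524+33·2·35=6834; k=2: 2838+43645+33·43·35=96148; k=3: 4408+0+33·29·35=37903 → min 6834 | A_2..A_5: k=2: 0+45240+2·43·20=46960; k=3: 2494+20300+2·29·20=23954; k=4: 4524+0+2·35·20=5924 → min 5924.
Length 5: A_1..A_5: k=1: 0+5924+33·2·20=7244; k=2: 2838+45240+33·43·20=76458; k=3: 4408+20300+33·29·20=43848; k=4: 6834+0+33·35·20=29934 → min 7244.
Optimal order: (A_1 · (((A_2 · A_3) · A_4) · A_5)) with cost 7244.

7244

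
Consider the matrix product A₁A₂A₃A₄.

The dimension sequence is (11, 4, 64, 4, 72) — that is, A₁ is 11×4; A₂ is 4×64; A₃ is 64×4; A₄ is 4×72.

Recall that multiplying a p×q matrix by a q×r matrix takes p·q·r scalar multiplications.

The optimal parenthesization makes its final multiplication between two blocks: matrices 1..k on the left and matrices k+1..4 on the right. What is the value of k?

3

Adjacent pairs: A₁A₂ = 11·4·64 = 2816; A₂A₃ = 4·64·4 = 1024; A₃A₄ = 64·4·72 = 18432.
Length 3: A₁..A₃: k=1: 0+1024+11·4·4=1200; k=2: 2816+0+11·64·4=5632 → min 1200 | A₂..A₄: k=2: 0+18432+4·64·72=36864; k=3: 1024+0+4·4·72=2176 → min 2176.
Top-level splits: k=1: (A₁..A₁)·(A₂..A₄) → 0+2176+11·4·72 = 5344; k=2: (A₁..A₂)·(A₃..A₄) → 2816+18432+11·64·72 = 71936; k=3: (A₁..A₃)·(A₄..A₄) → 1200+0+11·4·72 = 4368.
Best split is after A₃, i.e. k = 3.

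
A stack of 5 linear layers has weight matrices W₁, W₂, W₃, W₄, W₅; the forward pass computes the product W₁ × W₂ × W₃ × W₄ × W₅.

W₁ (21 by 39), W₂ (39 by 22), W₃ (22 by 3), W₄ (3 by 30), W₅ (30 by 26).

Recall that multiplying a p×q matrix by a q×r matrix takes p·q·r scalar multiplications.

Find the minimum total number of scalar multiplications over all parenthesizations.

Adjacent pairs: W₁W₂ = 21·39·22 = 18018; W₂W₃ = 39·22·3 = 2574; W₃W₄ = 22·3·30 = 1980; W₄W₅ = 3·30·26 = 2340.
Length 3: W₁..W₃: k=1: 0+2574+21·39·3=5031; k=2: 18018+0+21·22·3=19404 → min 5031 | W₂..W₄: k=2: 0+1980+39·22·30=27720; k=3: 2574+0+39·3·30=6084 → min 6084 | W₃..W₅: k=3: 0+2340+22·3·26=4056; k=4: 1980+0+22·30·26=19140 → min 4056.
Length 4: W₁..W₄: k=1: 0+6084+21·39·30=30654; k=2: 18018+1980+21·22·30=33858; k=3: 5031+0+21·3·30=6921 → min 6921 | W₂..W₅: k=2: 0+4056+39·22·26=26364; k=3: 2574+2340+39·3·26=7956; k=4: 6084+0+39·30·26=36504 → min 7956.
Length 5: W₁..W₅: k=1: 0+7956+21·39·26=29250; k=2: 18018+4056+21·22·26=34086; k=3: 5031+2340+21·3·26=9009; k=4: 6921+0+21·30·26=23301 → min 9009.
Optimal order: ((W₁ × (W₂ × W₃)) × (W₄ × W₅)) with cost 9009.

9009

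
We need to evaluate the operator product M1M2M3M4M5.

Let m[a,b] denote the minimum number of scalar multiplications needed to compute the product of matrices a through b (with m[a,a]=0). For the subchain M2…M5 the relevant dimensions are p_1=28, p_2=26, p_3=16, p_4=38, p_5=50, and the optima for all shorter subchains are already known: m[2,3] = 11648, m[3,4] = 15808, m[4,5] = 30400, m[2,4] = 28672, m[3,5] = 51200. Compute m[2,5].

m[2,5] = min over k∈[2,4] of m[2,k]+m[k+1,5]+p_{1}·p_k·p_{5}.
k=2: 0 + 51200 + 28·26·50 = 87600; k=3: 11648 + 30400 + 28·16·50 = 64448; k=4: 28672 + 0 + 28·38·50 = 81872.
Minimum: 64448 at k=3.

64448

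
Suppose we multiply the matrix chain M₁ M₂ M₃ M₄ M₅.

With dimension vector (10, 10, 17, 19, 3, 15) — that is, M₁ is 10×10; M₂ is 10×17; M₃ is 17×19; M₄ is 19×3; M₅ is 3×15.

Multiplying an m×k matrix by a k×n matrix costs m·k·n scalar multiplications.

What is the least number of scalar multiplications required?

Adjacent pairs: M₁M₂ = 10·10·17 = 1700; M₂M₃ = 10·17·19 = 3230; M₃M₄ = 17·19·3 = 969; M₄M₅ = 19·3·15 = 855.
Length 3: M₁..M₃: k=1: 0+3230+10·10·19=5130; k=2: 1700+0+10·17·19=4930 → min 4930 | M₂..M₄: k=2: 0+969+10·17·3=1479; k=3: 3230+0+10·19·3=3800 → min 1479 | M₃..M₅: k=3: 0+855+17·19·15=5700; k=4: 969+0+17·3·15=1734 → min 1734.
Length 4: M₁..M₄: k=1: 0+1479+10·10·3=1779; k=2: 1700+969+10·17·3=3179; k=3: 4930+0+10·19·3=5500 → min 1779 | M₂..M₅: k=2: 0+1734+10·17·15=4284; k=3: 3230+855+10·19·15=6935; k=4: 1479+0+10·3·15=1929 → min 1929.
Length 5: M₁..M₅: k=1: 0+1929+10·10·15=3429; k=2: 1700+1734+10·17·15=5984; k=3: 4930+855+10·19·15=8635; k=4: 1779+0+10·3·15=2229 → min 2229.
Optimal order: ((M₁ (M₂ (M₃ M₄))) M₅) with cost 2229.

2229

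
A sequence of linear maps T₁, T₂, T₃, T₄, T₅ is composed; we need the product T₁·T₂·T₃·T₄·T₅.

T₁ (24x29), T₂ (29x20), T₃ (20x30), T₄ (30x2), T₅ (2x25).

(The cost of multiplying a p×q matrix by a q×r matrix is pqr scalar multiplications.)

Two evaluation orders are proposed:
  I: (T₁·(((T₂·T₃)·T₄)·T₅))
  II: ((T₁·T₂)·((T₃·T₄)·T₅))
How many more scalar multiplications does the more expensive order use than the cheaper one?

Order I = (T₁·(((T₂·T₃)·T₄)·T₅)): (T₂·T₃): 29×20 by 20×30 → 29×30, cost 29·20·30 = 17400; ((T₂·T₃)·T₄): 29×30 by 30×2 → 29×2, cost 29·30·2 = 1740; cumulative 19140; (((T₂·T₃)·T₄)·T₅): 29×2 by 2×25 → 29×25, cost 29·2·25 = 1450; cumulative 20590; (T₁·(((T₂·T₃)·T₄)·T₅)): 24×29 by 29×25 → 24×25, cost 24·29·25 = 17400; cumulative 37990. Total 37990.
Order II = ((T₁·T₂)·((T₃·T₄)·T₅)): (T₁·T₂): 24×29 by 29×20 → 24×20, cost 24·29·20 = 13920; (T₃·T₄): 20×30 by 30×2 → 20×2, cost 20·30·2 = 1200; ((T₃·T₄)·T₅): 20×2 by 2×25 → 20×25, cost 20·2·25 = 1000; cumulative 2200; ((T₁·T₂)·((T₃·T₄)·T₅)): 24×20 by 20×25 → 24×25, cost 24·20·25 = 12000; cumulative 28120. Total 28120.
Difference: |37990 − 28120| = 9870.

9870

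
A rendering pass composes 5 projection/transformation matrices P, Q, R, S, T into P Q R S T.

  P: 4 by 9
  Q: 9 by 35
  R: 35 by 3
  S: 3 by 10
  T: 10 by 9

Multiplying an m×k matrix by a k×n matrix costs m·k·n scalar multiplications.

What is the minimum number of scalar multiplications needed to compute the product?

Adjacent pairs: PQ = 4·9·35 = 1260; QR = 9·35·3 = 945; RS = 35·3·10 = 1050; ST = 3·10·9 = 270.
Length 3: P..R: k=1: 0+945+4·9·3=1053; k=2: 1260+0+4·35·3=1680 → min 1053 | Q..S: k=2: 0+1050+9·35·10=4200; k=3: 945+0+9·3·10=1215 → min 1215 | R..T: k=3: 0+270+35·3·9=1215; k=4: 1050+0+35·10·9=4200 → min 1215.
Length 4: P..S: k=1: 0+1215+4·9·10=1575; k=2: 1260+1050+4·35·10=3710; k=3: 1053+0+4·3·10=1173 → min 1173 | Q..T: k=2: 0+1215+9·35·9=4050; k=3: 945+270+9·3·9=1458; k=4: 1215+0+9·10·9=2025 → min 1458.
Length 5: P..T: k=1: 0+1458+4·9·9=1782; k=2: 1260+1215+4·35·9=3735; k=3: 1053+270+4·3·9=1431; k=4: 1173+0+4·10·9=1533 → min 1431.
Optimal order: ((P (Q R)) (S T)) with cost 1431.

1431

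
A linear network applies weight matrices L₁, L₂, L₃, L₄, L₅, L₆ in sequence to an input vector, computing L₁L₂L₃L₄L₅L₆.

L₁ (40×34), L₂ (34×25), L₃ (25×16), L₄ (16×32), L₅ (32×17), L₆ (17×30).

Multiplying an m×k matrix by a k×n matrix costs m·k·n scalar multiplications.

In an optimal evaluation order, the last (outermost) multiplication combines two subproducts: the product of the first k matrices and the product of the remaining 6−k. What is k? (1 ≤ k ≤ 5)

Adjacent pairs: L₁L₂ = 40·34·25 = 34000; L₂L₃ = 34·25·16 = 13600; L₃L₄ = 25·16·32 = 12800; L₄L₅ = 16·32·17 = 8704; L₅L₆ = 32·17·30 = 16320.
Length 3: L₁..L₃: k=1: 0+13600+40·34·16=35360; k=2: 34000+0+40·25·16=50000 → min 35360 | L₂..L₄: k=2: 0+12800+34·25·32=40000; k=3: 13600+0+34·16·32=31008 → min 31008 | L₃..L₅: k=3: 0+8704+25·16·17=15504; k=4: 12800+0+25·32·17=26400 → min 15504 | L₄..L₆: k=4: 0+16320+16·32·30=31680; k=5: 8704+0+16·17·30=16864 → min 16864.
Length 4: L₁..L₄: k=1: 0+31008+40·34·32=74528; k=2: 34000+12800+40·25·32=78800; k=3: 35360+0+40·16·32=55840 → min 55840 | L₂..L₅: k=2: 0+15504+34·25·17=29954; k=3: 13600+8704+34·16·17=31552; k=4: 31008+0+34·32·17=49504 → min 29954 | L₃..L₆: k=3: 0+16864+25·16·30=28864; k=4: 12800+16320+25·32·30=53120; k=5: 15504+0+25·17·30=28254 → min 28254.
Length 5: L₁..L₅: k=1: 0+29954+40·34·17=53074; k=2: 34000+15504+40·25·17=66504; k=3: 35360+8704+40·16·17=54944; k=4: 55840+0+40·32·17=77600 → min 53074 | L₂..L₆: k=2: 0+28254+34·25·30=53754; k=3: 13600+16864+34·16·30=46784; k=4: 31008+16320+34·32·30=79968; k=5: 29954+0+34·17·30=47294 → min 46784.
Top-level splits: k=1: (L₁..L₁)·(L₂..L₆) → 0+46784+40·34·30 = 87584; k=2: (L₁..L₂)·(L₃..L₆) → 34000+28254+40·25·30 = 92254; k=3: (L₁..L₃)·(L₄..L₆) → 35360+16864+40·16·30 = 71424; k=4: (L₁..L₄)·(L₅..L₆) → 55840+16320+40·32·30 = 110560; k=5: (L₁..L₅)·(L₆..L₆) → 53074+0+40·17·30 = 73474.
Best split is after L₃, i.e. k = 3.

3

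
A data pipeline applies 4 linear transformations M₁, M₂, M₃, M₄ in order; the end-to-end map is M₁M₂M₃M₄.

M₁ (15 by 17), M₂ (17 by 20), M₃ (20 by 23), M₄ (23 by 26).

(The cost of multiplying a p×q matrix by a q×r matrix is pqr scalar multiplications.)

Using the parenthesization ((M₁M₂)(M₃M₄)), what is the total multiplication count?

24860

(M₁M₂): 15×17 by 17×20 → 15×20, cost 15·17·20 = 5100
(M₃M₄): 20×23 by 23×26 → 20×26, cost 20·23·26 = 11960
((M₁M₂)(M₃M₄)): 15×20 by 20×26 → 15×26, cost 15·20·26 = 7800; cumulative 24860
Total: 24860 scalar multiplications.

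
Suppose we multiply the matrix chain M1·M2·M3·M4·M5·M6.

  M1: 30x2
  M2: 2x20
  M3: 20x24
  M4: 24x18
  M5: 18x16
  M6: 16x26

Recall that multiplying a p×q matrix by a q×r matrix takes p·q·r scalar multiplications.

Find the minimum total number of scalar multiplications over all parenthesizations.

4792

Adjacent pairs: M1M2 = 30·2·20 = 1200; M2M3 = 2·20·24 = 960; M3M4 = 20·24·18 = 8640; M4M5 = 24·18·16 = 6912; M5M6 = 18·16·26 = 7488.
Length 3: M1..M3: k=1: 0+960+30·2·24=2400; k=2: 1200+0+30·20·24=15600 → min 2400 | M2..M4: k=2: 0+8640+2·20·18=9360; k=3: 960+0+2·24·18=1824 → min 1824 | M3..M5: k=3: 0+6912+20·24·16=14592; k=4: 8640+0+20·18·16=14400 → min 14400 | M4..M6: k=4: 0+7488+24·18·26=18720; k=5: 6912+0+24·16·26=16896 → min 16896.
Length 4: M1..M4: k=1: 0+1824+30·2·18=2904; k=2: 1200+8640+30·20·18=20640; k=3: 2400+0+30·24·18=15360 → min 2904 | M2..M5: k=2: 0+14400+2·20·16=15040; k=3: 960+6912+2·24·16=8640; k=4: 1824+0+2·18·16=2400 → min 2400 | M3..M6: k=3: 0+16896+20·24·26=29376; k=4: 8640+7488+20·18·26=25488; k=5: 14400+0+20·16·26=22720 → min 22720.
Length 5: M1..M5: k=1: 0+2400+30·2·16=3360; k=2: 1200+14400+30·20·16=25200; k=3: 2400+6912+30·24·16=20832; k=4: 2904+0+30·18·16=11544 → min 3360 | M2..M6: k=2: 0+22720+2·20·26=23760; k=3: 960+16896+2·24·26=19104; k=4: 1824+7488+2·18·26=10248; k=5: 2400+0+2·16·26=3232 → min 3232.
Length 6: M1..M6: k=1: 0+3232+30·2·26=4792; k=2: 1200+22720+30·20·26=39520; k=3: 2400+16896+30·24·26=38016; k=4: 2904+7488+30·18·26=24432; k=5: 3360+0+30·16·26=15840 → min 4792.
Optimal order: (M1·((((M2·M3)·M4)·M5)·M6)) with cost 4792.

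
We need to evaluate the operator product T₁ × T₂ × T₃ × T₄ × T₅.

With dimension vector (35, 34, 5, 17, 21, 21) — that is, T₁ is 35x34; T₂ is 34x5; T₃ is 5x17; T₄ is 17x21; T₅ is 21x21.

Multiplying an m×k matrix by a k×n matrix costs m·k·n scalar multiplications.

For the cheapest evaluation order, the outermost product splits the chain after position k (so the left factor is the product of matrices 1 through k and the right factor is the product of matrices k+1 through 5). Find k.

Adjacent pairs: T₁T₂ = 35·34·5 = 5950; T₂T₃ = 34·5·17 = 2890; T₃T₄ = 5·17·21 = 1785; T₄T₅ = 17·21·21 = 7497.
Length 3: T₁..T₃: k=1: 0+2890+35·34·17=23120; k=2: 5950+0+35·5·17=8925 → min 8925 | T₂..T₄: k=2: 0+1785+34·5·21=5355; k=3: 2890+0+34·17·21=15028 → min 5355 | T₃..T₅: k=3: 0+7497+5·17·21=9282; k=4: 1785+0+5·21·21=3990 → min 3990.
Length 4: T₁..T₄: k=1: 0+5355+35·34·21=30345; k=2: 5950+1785+35·5·21=11410; k=3: 8925+0+35·17·21=21420 → min 11410 | T₂..T₅: k=2: 0+3990+34·5·21=7560; k=3: 2890+7497+34·17·21=22525; k=4: 5355+0+34·21·21=20349 → min 7560.
Top-level splits: k=1: (T₁..T₁)·(T₂..T₅) → 0+7560+35·34·21 = 32550; k=2: (T₁..T₂)·(T₃..T₅) → 5950+3990+35·5·21 = 13615; k=3: (T₁..T₃)·(T₄..T₅) → 8925+7497+35·17·21 = 28917; k=4: (T₁..T₄)·(T₅..T₅) → 11410+0+35·21·21 = 26845.
Best split is after T₂, i.e. k = 2.

2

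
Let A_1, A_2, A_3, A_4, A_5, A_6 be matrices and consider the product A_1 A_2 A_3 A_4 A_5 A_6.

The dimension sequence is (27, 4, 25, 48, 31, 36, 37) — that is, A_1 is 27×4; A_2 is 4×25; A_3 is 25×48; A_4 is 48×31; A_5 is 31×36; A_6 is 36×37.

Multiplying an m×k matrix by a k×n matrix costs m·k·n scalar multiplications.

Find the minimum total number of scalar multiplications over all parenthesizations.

Adjacent pairs: A_1A_2 = 27·4·25 = 2700; A_2A_3 = 4·25·48 = 4800; A_3A_4 = 25·48·31 = 37200; A_4A_5 = 48·31·36 = 53568; A_5A_6 = 31·36·37 = 41292.
Length 3: A_1..A_3: k=1: 0+4800+27·4·48=9984; k=2: 2700+0+27·25·48=35100 → min 9984 | A_2..A_4: k=2: 0+37200+4·25·31=40300; k=3: 4800+0+4·48·31=10752 → min 10752 | A_3..A_5: k=3: 0+53568+25·48·36=96768; k=4: 37200+0+25·31·36=65100 → min 65100 | A_4..A_6: k=4: 0+41292+48·31·37=96348; k=5: 53568+0+48·36·37=117504 → min 96348.
Length 4: A_1..A_4: k=1: 0+10752+27·4·31=14100; k=2: 2700+37200+27·25·31=60825; k=3: 9984+0+27·48·31=50160 → min 14100 | A_2..A_5: k=2: 0+65100+4·25·36=68700; k=3: 4800+53568+4·48·36=65280; k=4: 10752+0+4·31·36=15216 → min 15216 | A_3..A_6: k=3: 0+96348+25·48·37=140748; k=4: 37200+41292+25·31·37=107167; k=5: 65100+0+25·36·37=98400 → min 98400.
Length 5: A_1..A_5: k=1: 0+15216+27·4·36=19104; k=2: 2700+65100+27·25·36=92100; k=3: 9984+53568+27·48·36=110208; k=4: 14100+0+27·31·36=44232 → min 19104 | A_2..A_6: k=2: 0+98400+4·25·37=102100; k=3: 4800+96348+4·48·37=108252; k=4: 10752+41292+4·31·37=56632; k=5: 15216+0+4·36·37=20544 → min 20544.
Length 6: A_1..A_6: k=1: 0+20544+27·4·37=24540; k=2: 2700+98400+27·25·37=126075; k=3: 9984+96348+27·48·37=154284; k=4: 14100+41292+27·31·37=86361; k=5: 19104+0+27·36·37=55068 → min 24540.
Optimal order: (A_1 ((((A_2 A_3) A_4) A_5) A_6)) with cost 24540.

24540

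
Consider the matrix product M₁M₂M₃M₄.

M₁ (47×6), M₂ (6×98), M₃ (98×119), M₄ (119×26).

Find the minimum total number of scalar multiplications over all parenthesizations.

Adjacent pairs: M₁M₂ = 47·6·98 = 27636; M₂M₃ = 6·98·119 = 69972; M₃M₄ = 98·119·26 = 303212.
Length 3: M₁..M₃: k=1: 0+69972+47·6·119=103530; k=2: 27636+0+47·98·119=575750 → min 103530 | M₂..M₄: k=2: 0+303212+6·98·26=318500; k=3: 69972+0+6·119·26=88536 → min 88536.
Length 4: M₁..M₄: k=1: 0+88536+47·6·26=95868; k=2: 27636+303212+47·98·26=450604; k=3: 103530+0+47·119·26=248948 → min 95868.
Optimal order: (M₁((M₂M₃)M₄)) with cost 95868.

95868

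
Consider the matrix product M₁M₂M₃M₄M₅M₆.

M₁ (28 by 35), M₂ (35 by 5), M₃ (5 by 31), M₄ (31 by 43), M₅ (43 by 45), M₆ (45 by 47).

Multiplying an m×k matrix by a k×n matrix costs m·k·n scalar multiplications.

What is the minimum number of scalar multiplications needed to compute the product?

Adjacent pairs: M₁M₂ = 28·35·5 = 4900; M₂M₃ = 35·5·31 = 5425; M₃M₄ = 5·31·43 = 6665; M₄M₅ = 31·43·45 = 59985; M₅M₆ = 43·45·47 = 90945.
Length 3: M₁..M₃: k=1: 0+5425+28·35·31=35805; k=2: 4900+0+28·5·31=9240 → min 9240 | M₂..M₄: k=2: 0+6665+35·5·43=14190; k=3: 5425+0+35·31·43=52080 → min 14190 | M₃..M₅: k=3: 0+59985+5·31·45=66960; k=4: 6665+0+5·43·45=16340 → min 16340 | M₄..M₆: k=4: 0+90945+31·43·47=153596; k=5: 59985+0+31·45·47=125550 → min 125550.
Length 4: M₁..M₄: k=1: 0+14190+28·35·43=56330; k=2: 4900+6665+28·5·43=17585; k=3: 9240+0+28·31·43=46564 → min 17585 | M₂..M₅: k=2: 0+16340+35·5·45=24215; k=3: 5425+59985+35·31·45=114235; k=4: 14190+0+35·43·45=81915 → min 24215 | M₃..M₆: k=3: 0+125550+5·31·47=132835; k=4: 6665+90945+5·43·47=107715; k=5: 16340+0+5·45·47=26915 → min 26915.
Length 5: M₁..M₅: k=1: 0+24215+28·35·45=68315; k=2: 4900+16340+28·5·45=27540; k=3: 9240+59985+28·31·45=108285; k=4: 17585+0+28·43·45=71765 → min 27540 | M₂..M₆: k=2: 0+26915+35·5·47=35140; k=3: 5425+125550+35·31·47=181970; k=4: 14190+90945+35·43·47=175870; k=5: 24215+0+35·45·47=98240 → min 35140.
Length 6: M₁..M₆: k=1: 0+35140+28·35·47=81200; k=2: 4900+26915+28·5·47=38395; k=3: 9240+125550+28·31·47=175586; k=4: 17585+90945+28·43·47=165118; k=5: 27540+0+28·45·47=86760 → min 38395.
Optimal order: ((M₁M₂)(((M₃M₄)M₅)M₆)) with cost 38395.

38395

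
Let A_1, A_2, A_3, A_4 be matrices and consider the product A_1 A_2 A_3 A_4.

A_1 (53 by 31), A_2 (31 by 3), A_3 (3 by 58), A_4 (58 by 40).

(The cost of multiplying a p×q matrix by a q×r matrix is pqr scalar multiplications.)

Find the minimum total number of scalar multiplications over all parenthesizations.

18249

Adjacent pairs: A_1A_2 = 53·31·3 = 4929; A_2A_3 = 31·3·58 = 5394; A_3A_4 = 3·58·40 = 6960.
Length 3: A_1..A_3: k=1: 0+5394+53·31·58=100688; k=2: 4929+0+53·3·58=14151 → min 14151 | A_2..A_4: k=2: 0+6960+31·3·40=10680; k=3: 5394+0+31·58·40=77314 → min 10680.
Length 4: A_1..A_4: k=1: 0+10680+53·31·40=76400; k=2: 4929+6960+53·3·40=18249; k=3: 14151+0+53·58·40=137111 → min 18249.
Optimal order: ((A_1 A_2) (A_3 A_4)) with cost 18249.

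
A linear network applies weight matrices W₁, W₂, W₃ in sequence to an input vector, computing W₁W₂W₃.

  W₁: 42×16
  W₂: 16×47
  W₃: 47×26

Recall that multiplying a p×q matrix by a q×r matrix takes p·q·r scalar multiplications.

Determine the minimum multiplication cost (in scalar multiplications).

Order (W₁(W₂W₃)): (W₂W₃): 16×47 by 47×26 → 16×26, cost 16·47·26 = 19552; (W₁(W₂W₃)): 42×16 by 16×26 → 42×26, cost 42·16·26 = 17472; cumulative 37024. Total 37024.
Order ((W₁W₂)W₃): (W₁W₂): 42×16 by 16×47 → 42×47, cost 42·16·47 = 31584; ((W₁W₂)W₃): 42×47 by 47×26 → 42×26, cost 42·47·26 = 51324; cumulative 82908. Total 82908.
Minimum: 37024.

37024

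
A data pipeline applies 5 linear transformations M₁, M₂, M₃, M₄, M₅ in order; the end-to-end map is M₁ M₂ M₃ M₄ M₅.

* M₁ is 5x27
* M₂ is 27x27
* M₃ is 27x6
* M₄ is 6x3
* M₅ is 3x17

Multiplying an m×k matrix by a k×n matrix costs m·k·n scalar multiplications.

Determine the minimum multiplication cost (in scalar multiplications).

3333

Adjacent pairs: M₁M₂ = 5·27·27 = 3645; M₂M₃ = 27·27·6 = 4374; M₃M₄ = 27·6·3 = 486; M₄M₅ = 6·3·17 = 306.
Length 3: M₁..M₃: k=1: 0+4374+5·27·6=5184; k=2: 3645+0+5·27·6=4455 → min 4455 | M₂..M₄: k=2: 0+486+27·27·3=2673; k=3: 4374+0+27·6·3=4860 → min 2673 | M₃..M₅: k=3: 0+306+27·6·17=3060; k=4: 486+0+27·3·17=1863 → min 1863.
Length 4: M₁..M₄: k=1: 0+2673+5·27·3=3078; k=2: 3645+486+5·27·3=4536; k=3: 4455+0+5·6·3=4545 → min 3078 | M₂..M₅: k=2: 0+1863+27·27·17=14256; k=3: 4374+306+27·6·17=7434; k=4: 2673+0+27·3·17=4050 → min 4050.
Length 5: M₁..M₅: k=1: 0+4050+5·27·17=6345; k=2: 3645+1863+5·27·17=7803; k=3: 4455+306+5·6·17=5271; k=4: 3078+0+5·3·17=3333 → min 3333.
Optimal order: ((M₁ (M₂ (M₃ M₄))) M₅) with cost 3333.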